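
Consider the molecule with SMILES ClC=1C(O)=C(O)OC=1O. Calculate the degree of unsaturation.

3

Molecular formula: C4H3ClO4.
DoU = (2C + 2 + N − H − X) / 2, where X is the halogen count and O/S are ignored.
    = (2·4 + 2 + 0 − 3 − 1) / 2 = 6 / 2 = 3.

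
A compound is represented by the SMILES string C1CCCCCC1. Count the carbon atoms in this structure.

Count every carbon token in the SMILES (each C, including those in ring-closure positions and inside branches).
Carbon count: 7.

7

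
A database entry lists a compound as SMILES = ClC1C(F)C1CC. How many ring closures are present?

In SMILES, each pair of matching ring-closure digits denotes one ring-closing bond; the number of such bonds equals the number of independent rings.
Ring-closure bonds here: 1.

1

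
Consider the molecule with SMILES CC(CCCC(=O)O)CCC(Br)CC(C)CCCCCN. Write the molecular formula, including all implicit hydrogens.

Walk through each heavy atom and fill implicit hydrogens from standard valence (C 4, N 3, O 2, S 2, halogen 1):
  atom 1: C, bond orders sum to 1 (valence 4) → 3 H
  atom 2: C, bond orders sum to 3 (valence 4) → 1 H
  atom 3: C, bond orders sum to 2 (valence 4) → 2 H
  atom 4: C, bond orders sum to 2 (valence 4) → 2 H
  atom 5: C, bond orders sum to 2 (valence 4) → 2 H
  atom 6: C, bond orders sum to 4 (valence 4) → 0 H
  atom 7: O, bond orders sum to 2 (valence 2) → 0 H
  atom 8: O, bond orders sum to 1 (valence 2) → 1 H
  atom 9: C, bond orders sum to 2 (valence 4) → 2 H
  atom 10: C, bond orders sum to 2 (valence 4) → 2 H
  atom 11: C, bond orders sum to 3 (valence 4) → 1 H
  atom 12: Br (halogen, monovalent) → 0 H
  atom 13: C, bond orders sum to 2 (valence 4) → 2 H
  atom 14: C, bond orders sum to 3 (valence 4) → 1 H
  atom 15: C, bond orders sum to 1 (valence 4) → 3 H
  atom 16: C, bond orders sum to 2 (valence 4) → 2 H
  atom 17: C, bond orders sum to 2 (valence 4) → 2 H
  atom 18: C, bond orders sum to 2 (valence 4) → 2 H
  atom 19: C, bond orders sum to 2 (valence 4) → 2 H
  atom 20: C, bond orders sum to 2 (valence 4) → 2 H
  atom 21: N, bond orders sum to 1 (valence 3) → 2 H
Totals → C:17, H:34, Br:1, N:1, O:2.
In Hill order: C17H34BrNO2.

C17H34BrNO2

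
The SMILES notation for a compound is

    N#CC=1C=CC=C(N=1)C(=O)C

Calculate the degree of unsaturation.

7

Degree of unsaturation = (number of rings) + (number of π bonds).
Ring closures in the SMILES: 1.
π bonds: 4 double bonds (each 1 DoU), 1 triple bond (each 2 DoU) → 6 DoU from unsaturation.
Total DoU = 1 + 6 = 7.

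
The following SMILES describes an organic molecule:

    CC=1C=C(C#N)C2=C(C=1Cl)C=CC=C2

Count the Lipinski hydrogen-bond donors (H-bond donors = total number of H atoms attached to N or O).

0

Donors: find every N or O and count the H atoms it carries.
  atom 6 (N): bond orders sum to 3 → 0 H
Lipinski HBD = 0.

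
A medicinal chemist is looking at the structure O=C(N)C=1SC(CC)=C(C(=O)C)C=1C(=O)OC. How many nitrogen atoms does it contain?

Scan the SMILES for N atoms (remember two-letter symbols like Cl and Br are single atoms).
Nitrogen count: 1.

1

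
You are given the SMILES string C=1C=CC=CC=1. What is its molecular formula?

Walk through each heavy atom and fill implicit hydrogens from standard valence (C 4, N 3, O 2, S 2, halogen 1):
  atom 1: C, bond orders sum to 3 (valence 4) → 1 H
  atom 2: C, bond orders sum to 3 (valence 4) → 1 H
  atom 3: C, bond orders sum to 3 (valence 4) → 1 H
  atom 4: C, bond orders sum to 3 (valence 4) → 1 H
  atom 5: C, bond orders sum to 3 (valence 4) → 1 H
  atom 6: C, bond orders sum to 3 (valence 4) → 1 H
Totals → C:6, H:6.

C6H6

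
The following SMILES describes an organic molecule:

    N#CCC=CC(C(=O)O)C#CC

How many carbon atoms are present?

Count every carbon token in the SMILES (each C, including those in ring-closure positions and inside branches).
Carbon count: 9.

9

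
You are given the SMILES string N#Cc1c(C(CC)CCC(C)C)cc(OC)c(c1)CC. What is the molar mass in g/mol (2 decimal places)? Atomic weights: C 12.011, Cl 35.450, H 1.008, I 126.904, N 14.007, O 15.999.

First, the molecular formula is C18H27NO (counting implicit H from valence).
  C: 18 × 12.011 = 216.198
  H: 27 × 1.008 = 27.216
  N: 1 × 14.007 = 14.007
  O: 1 × 15.999 = 15.999
Sum: 18×12.011 + 27×1.008 + 1×14.007 + 1×15.999 = 273.420 → 273.42 g/mol.

273.42 g/mol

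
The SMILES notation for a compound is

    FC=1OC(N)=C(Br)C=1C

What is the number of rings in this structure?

In SMILES, each pair of matching ring-closure digits denotes one ring-closing bond; the number of such bonds equals the number of independent rings.
Ring-closure bonds here: 1.

1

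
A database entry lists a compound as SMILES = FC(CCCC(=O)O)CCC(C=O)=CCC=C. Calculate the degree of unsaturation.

Degree of unsaturation = (number of rings) + (number of π bonds).
Ring closures in the SMILES: 0.
π bonds: 4 double bonds (each 1 DoU) → 4 DoU from unsaturation.
Total DoU = 0 + 4 = 4.

4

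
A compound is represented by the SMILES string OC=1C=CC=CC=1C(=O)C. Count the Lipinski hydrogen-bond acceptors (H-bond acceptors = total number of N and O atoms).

N atoms: 0; O atoms: 2.
Lipinski HBA = 0 + 2 = 2.

2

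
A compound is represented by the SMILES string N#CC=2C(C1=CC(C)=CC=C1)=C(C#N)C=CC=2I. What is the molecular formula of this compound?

C15H9IN2

Walk through each heavy atom and fill implicit hydrogens from standard valence (C 4, N 3, O 2, S 2, halogen 1):
  atom 1: N, bond orders sum to 3 (valence 3) → 0 H
  atom 2: C, bond orders sum to 4 (valence 4) → 0 H
  atom 3: C, bond orders sum to 4 (valence 4) → 0 H
  atom 4: C, bond orders sum to 4 (valence 4) → 0 H
  atom 5: C, bond orders sum to 4 (valence 4) → 0 H
  atom 6: C, bond orders sum to 3 (valence 4) → 1 H
  atom 7: C, bond orders sum to 4 (valence 4) → 0 H
  atom 8: C, bond orders sum to 1 (valence 4) → 3 H
  atom 9: C, bond orders sum to 3 (valence 4) → 1 H
  atom 10: C, bond orders sum to 3 (valence 4) → 1 H
  atom 11: C, bond orders sum to 3 (valence 4) → 1 H
  atom 12: C, bond orders sum to 4 (valence 4) → 0 H
  atom 13: C, bond orders sum to 4 (valence 4) → 0 H
  atom 14: N, bond orders sum to 3 (valence 3) → 0 H
  atom 15: C, bond orders sum to 3 (valence 4) → 1 H
  atom 16: C, bond orders sum to 3 (valence 4) → 1 H
  atom 17: C, bond orders sum to 4 (valence 4) → 0 H
  atom 18: I (halogen, monovalent) → 0 H
Totals → C:15, H:9, I:1, N:2.
In Hill order: C15H9IN2.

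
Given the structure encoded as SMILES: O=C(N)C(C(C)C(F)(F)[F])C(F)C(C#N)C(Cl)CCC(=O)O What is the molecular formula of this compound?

C12H15ClF4N2O3

Walk through each heavy atom and fill implicit hydrogens from standard valence (C 4, N 3, O 2, S 2, halogen 1):
  atom 1: O, bond orders sum to 2 (valence 2) → 0 H
  atom 2: C, bond orders sum to 4 (valence 4) → 0 H
  atom 3: N, bond orders sum to 1 (valence 3) → 2 H
  atom 4: C, bond orders sum to 3 (valence 4) → 1 H
  atom 5: C, bond orders sum to 3 (valence 4) → 1 H
  atom 6: C, bond orders sum to 1 (valence 4) → 3 H
  atom 7: C, bond orders sum to 4 (valence 4) → 0 H
  atom 8: F (halogen, monovalent) → 0 H
  atom 9: F (halogen, monovalent) → 0 H
  atom 10: F with explicit H count 0
  atom 11: C, bond orders sum to 3 (valence 4) → 1 H
  atom 12: F (halogen, monovalent) → 0 H
  atom 13: C, bond orders sum to 3 (valence 4) → 1 H
  atom 14: C, bond orders sum to 4 (valence 4) → 0 H
  atom 15: N, bond orders sum to 3 (valence 3) → 0 H
  atom 16: C, bond orders sum to 3 (valence 4) → 1 H
  atom 17: Cl (halogen, monovalent) → 0 H
  atom 18: C, bond orders sum to 2 (valence 4) → 2 H
  atom 19: C, bond orders sum to 2 (valence 4) → 2 H
  atom 20: C, bond orders sum to 4 (valence 4) → 0 H
  atom 21: O, bond orders sum to 2 (valence 2) → 0 H
  atom 22: O, bond orders sum to 1 (valence 2) → 1 H
Totals → C:12, H:15, Cl:1, F:4, N:2, O:3.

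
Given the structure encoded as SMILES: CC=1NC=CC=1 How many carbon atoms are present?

Count every carbon token in the SMILES (each C, including those in ring-closure positions and inside branches).
Carbon count: 5.

5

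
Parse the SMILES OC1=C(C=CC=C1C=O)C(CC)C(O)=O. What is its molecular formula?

Walk through each heavy atom and fill implicit hydrogens from standard valence (C 4, N 3, O 2, S 2, halogen 1):
  atom 1: O, bond orders sum to 1 (valence 2) → 1 H
  atom 2: C, bond orders sum to 4 (valence 4) → 0 H
  atom 3: C, bond orders sum to 4 (valence 4) → 0 H
  atom 4: C, bond orders sum to 3 (valence 4) → 1 H
  atom 5: C, bond orders sum to 3 (valence 4) → 1 H
  atom 6: C, bond orders sum to 3 (valence 4) → 1 H
  atom 7: C, bond orders sum to 4 (valence 4) → 0 H
  atom 8: C, bond orders sum to 3 (valence 4) → 1 H
  atom 9: O, bond orders sum to 2 (valence 2) → 0 H
  atom 10: C, bond orders sum to 3 (valence 4) → 1 H
  atom 11: C, bond orders sum to 2 (valence 4) → 2 H
  atom 12: C, bond orders sum to 1 (valence 4) → 3 H
  atom 13: C, bond orders sum to 4 (valence 4) → 0 H
  atom 14: O, bond orders sum to 1 (valence 2) → 1 H
  atom 15: O, bond orders sum to 2 (valence 2) → 0 H
Totals → C:11, H:12, O:4.

C11H12O4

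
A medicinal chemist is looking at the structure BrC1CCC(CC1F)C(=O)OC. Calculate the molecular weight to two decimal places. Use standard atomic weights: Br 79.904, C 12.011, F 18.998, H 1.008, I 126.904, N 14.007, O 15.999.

First, the molecular formula is C8H12BrFO2 (counting implicit H from valence).
  Br: 1 × 79.904 = 79.904
  C: 8 × 12.011 = 96.088
  F: 1 × 18.998 = 18.998
  H: 12 × 1.008 = 12.096
  O: 2 × 15.999 = 31.998
Sum: 1×79.904 + 8×12.011 + 1×18.998 + 12×1.008 + 2×15.999 = 239.084 → 239.08 g/mol.

239.08 g/mol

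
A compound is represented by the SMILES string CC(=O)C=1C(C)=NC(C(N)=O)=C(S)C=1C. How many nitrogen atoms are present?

2

Scan the SMILES for N atoms (remember two-letter symbols like Cl and Br are single atoms).
Nitrogen count: 2.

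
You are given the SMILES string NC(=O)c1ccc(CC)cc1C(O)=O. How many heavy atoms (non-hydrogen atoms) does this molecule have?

Every atom symbol written in the SMILES (organic subset) is one heavy atom; implicit H are not written.
Heavy atoms by element → C:10, N:1, O:3.
Total: 14.

14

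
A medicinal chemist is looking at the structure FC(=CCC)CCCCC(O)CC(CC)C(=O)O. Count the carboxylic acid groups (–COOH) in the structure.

1

The carboxylic acid motif appears at heavy-atom position 16 in the SMILES.
Other groups present: 1 alkene, 1 hydroxyl.
Carboxylic acid count: 1.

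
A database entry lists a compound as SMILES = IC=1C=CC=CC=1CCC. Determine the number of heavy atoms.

Every atom symbol written in the SMILES (organic subset) is one heavy atom; implicit H are not written.
Heavy atoms by element → C:9, I:1.
Total: 10.

10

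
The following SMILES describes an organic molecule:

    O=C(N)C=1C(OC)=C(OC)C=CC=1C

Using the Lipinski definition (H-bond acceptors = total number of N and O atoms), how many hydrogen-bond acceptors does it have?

4

N atoms: 1; O atoms: 3.
Lipinski HBA = 1 + 3 = 4.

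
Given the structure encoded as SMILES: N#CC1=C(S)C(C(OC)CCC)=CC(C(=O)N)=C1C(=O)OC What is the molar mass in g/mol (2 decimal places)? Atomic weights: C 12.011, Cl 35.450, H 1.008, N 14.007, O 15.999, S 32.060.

First, the molecular formula is C15H18N2O4S (counting implicit H from valence).
  C: 15 × 12.011 = 180.165
  H: 18 × 1.008 = 18.144
  N: 2 × 14.007 = 28.014
  O: 4 × 15.999 = 63.996
  S: 1 × 32.060 = 32.060
Sum: 15×12.011 + 18×1.008 + 2×14.007 + 4×15.999 + 1×32.060 = 322.379 → 322.38 g/mol.

322.38 g/mol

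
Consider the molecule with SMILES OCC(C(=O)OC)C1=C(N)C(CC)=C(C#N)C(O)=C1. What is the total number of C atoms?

13

Count every carbon token in the SMILES (each C, including those in ring-closure positions and inside branches).
Carbon count: 13.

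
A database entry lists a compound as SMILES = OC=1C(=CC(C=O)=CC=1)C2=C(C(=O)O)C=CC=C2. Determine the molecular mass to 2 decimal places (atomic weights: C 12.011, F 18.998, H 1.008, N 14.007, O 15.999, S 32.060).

242.23 g/mol

First, the molecular formula is C14H10O4 (counting implicit H from valence).
  C: 14 × 12.011 = 168.154
  H: 10 × 1.008 = 10.080
  O: 4 × 15.999 = 63.996
Sum: 14×12.011 + 10×1.008 + 4×15.999 = 242.230 → 242.23 g/mol.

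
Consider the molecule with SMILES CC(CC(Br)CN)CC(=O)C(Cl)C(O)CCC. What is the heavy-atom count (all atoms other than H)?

17

Every atom symbol written in the SMILES (organic subset) is one heavy atom; implicit H are not written.
Heavy atoms by element → Br:1, C:12, Cl:1, N:1, O:2.
Total: 17.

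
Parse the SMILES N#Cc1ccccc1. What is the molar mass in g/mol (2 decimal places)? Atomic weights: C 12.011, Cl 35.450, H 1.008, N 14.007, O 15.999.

103.12 g/mol

First, the molecular formula is C7H5N (counting implicit H from valence).
  C: 7 × 12.011 = 84.077
  H: 5 × 1.008 = 5.040
  N: 1 × 14.007 = 14.007
Sum: 7×12.011 + 5×1.008 + 1×14.007 = 103.124 → 103.12 g/mol.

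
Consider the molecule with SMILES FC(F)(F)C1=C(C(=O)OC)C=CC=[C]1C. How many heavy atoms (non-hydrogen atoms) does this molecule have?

15

Every atom symbol written in the SMILES (organic subset) is one heavy atom; implicit H are not written.
Heavy atoms by element → C:10, F:3, O:2.
Total: 15.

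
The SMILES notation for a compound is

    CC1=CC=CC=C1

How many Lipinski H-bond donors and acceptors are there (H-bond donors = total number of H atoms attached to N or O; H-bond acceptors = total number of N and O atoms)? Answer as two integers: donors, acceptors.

0, 0

Donors: find every N or O and count the H atoms it carries.
  (no N or O atoms present)
Lipinski HBD = 0.
Acceptors: N atoms = 0, O atoms = 0 → HBA = 0.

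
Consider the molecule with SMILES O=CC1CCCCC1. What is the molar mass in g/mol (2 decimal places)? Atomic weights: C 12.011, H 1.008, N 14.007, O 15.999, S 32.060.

First, the molecular formula is C7H12O (counting implicit H from valence).
  C: 7 × 12.011 = 84.077
  H: 12 × 1.008 = 12.096
  O: 1 × 15.999 = 15.999
Sum: 7×12.011 + 12×1.008 + 1×15.999 = 112.172 → 112.17 g/mol.

112.17 g/mol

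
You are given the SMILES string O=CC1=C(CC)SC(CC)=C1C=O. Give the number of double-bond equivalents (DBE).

Degree of unsaturation = (number of rings) + (number of π bonds).
Ring closures in the SMILES: 1.
π bonds: 4 double bonds (each 1 DoU) → 4 DoU from unsaturation.
Total DoU = 1 + 4 = 5.

5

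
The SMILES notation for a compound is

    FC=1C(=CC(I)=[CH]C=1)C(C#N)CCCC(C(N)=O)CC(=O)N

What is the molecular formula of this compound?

C15H17FIN3O2

Walk through each heavy atom and fill implicit hydrogens from standard valence (C 4, N 3, O 2, S 2, halogen 1):
  atom 1: F (halogen, monovalent) → 0 H
  atom 2: C, bond orders sum to 4 (valence 4) → 0 H
  atom 3: C, bond orders sum to 4 (valence 4) → 0 H
  atom 4: C, bond orders sum to 3 (valence 4) → 1 H
  atom 5: C, bond orders sum to 4 (valence 4) → 0 H
  atom 6: I (halogen, monovalent) → 0 H
  atom 7: C with explicit H count 1
  atom 8: C, bond orders sum to 3 (valence 4) → 1 H
  atom 9: C, bond orders sum to 3 (valence 4) → 1 H
  atom 10: C, bond orders sum to 4 (valence 4) → 0 H
  atom 11: N, bond orders sum to 3 (valence 3) → 0 H
  atom 12: C, bond orders sum to 2 (valence 4) → 2 H
  atom 13: C, bond orders sum to 2 (valence 4) → 2 H
  atom 14: C, bond orders sum to 2 (valence 4) → 2 H
  atom 15: C, bond orders sum to 3 (valence 4) → 1 H
  atom 16: C, bond orders sum to 4 (valence 4) → 0 H
  atom 17: N, bond orders sum to 1 (valence 3) → 2 H
  atom 18: O, bond orders sum to 2 (valence 2) → 0 H
  atom 19: C, bond orders sum to 2 (valence 4) → 2 H
  atom 20: C, bond orders sum to 4 (valence 4) → 0 H
  atom 21: O, bond orders sum to 2 (valence 2) → 0 H
  atom 22: N, bond orders sum to 1 (valence 3) → 2 H
Totals → C:15, H:17, F:1, I:1, N:3, O:2.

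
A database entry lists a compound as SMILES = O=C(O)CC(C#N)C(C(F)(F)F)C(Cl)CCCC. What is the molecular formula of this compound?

Walk through each heavy atom and fill implicit hydrogens from standard valence (C 4, N 3, O 2, S 2, halogen 1):
  atom 1: O, bond orders sum to 2 (valence 2) → 0 H
  atom 2: C, bond orders sum to 4 (valence 4) → 0 H
  atom 3: O, bond orders sum to 1 (valence 2) → 1 H
  atom 4: C, bond orders sum to 2 (valence 4) → 2 H
  atom 5: C, bond orders sum to 3 (valence 4) → 1 H
  atom 6: C, bond orders sum to 4 (valence 4) → 0 H
  atom 7: N, bond orders sum to 3 (valence 3) → 0 H
  atom 8: C, bond orders sum to 3 (valence 4) → 1 H
  atom 9: C, bond orders sum to 4 (valence 4) → 0 H
  atom 10: F (halogen, monovalent) → 0 H
  atom 11: F (halogen, monovalent) → 0 H
  atom 12: F (halogen, monovalent) → 0 H
  atom 13: C, bond orders sum to 3 (valence 4) → 1 H
  atom 14: Cl (halogen, monovalent) → 0 H
  atom 15: C, bond orders sum to 2 (valence 4) → 2 H
  atom 16: C, bond orders sum to 2 (valence 4) → 2 H
  atom 17: C, bond orders sum to 2 (valence 4) → 2 H
  atom 18: C, bond orders sum to 1 (valence 4) → 3 H
Totals → C:11, H:15, Cl:1, F:3, N:1, O:2.

C11H15ClF3NO2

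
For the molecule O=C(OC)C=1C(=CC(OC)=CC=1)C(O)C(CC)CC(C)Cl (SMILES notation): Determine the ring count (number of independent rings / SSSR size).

1

In SMILES, each pair of matching ring-closure digits denotes one ring-closing bond; the number of such bonds equals the number of independent rings.
Ring-closure bonds here: 1.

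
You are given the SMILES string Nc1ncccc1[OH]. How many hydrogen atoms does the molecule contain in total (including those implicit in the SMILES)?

6

Walk through each heavy atom and fill implicit hydrogens from standard valence (C 4, N 3, O 2, S 2, halogen 1); for lowercase aromatic atoms, an aromatic c carries 1 H when it has two neighbours and 0 H with three, and aromatic n carries 0 H:
  atom 1: N, bond orders sum to 1 (valence 3) → 2 H
  atom 2: aromatic c, 3 neighbours → 0 H
  atom 3: aromatic n, 2 neighbours → 0 H
  atom 4: aromatic c, 2 neighbours → 1 H
  atom 5: aromatic c, 2 neighbours → 1 H
  atom 6: aromatic c, 2 neighbours → 1 H
  atom 7: aromatic c, 3 neighbours → 0 H
  atom 8: O with explicit H count 1
Total hydrogens: 6.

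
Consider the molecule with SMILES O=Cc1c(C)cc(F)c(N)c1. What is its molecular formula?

Walk through each heavy atom and fill implicit hydrogens from standard valence (C 4, N 3, O 2, S 2, halogen 1); for lowercase aromatic atoms, an aromatic c carries 1 H when it has two neighbours and 0 H with three, and aromatic n carries 0 H:
  atom 1: O, bond orders sum to 2 (valence 2) → 0 H
  atom 2: C, bond orders sum to 3 (valence 4) → 1 H
  atom 3: aromatic c, 3 neighbours → 0 H
  atom 4: aromatic c, 3 neighbours → 0 H
  atom 5: C, bond orders sum to 1 (valence 4) → 3 H
  atom 6: aromatic c, 2 neighbours → 1 H
  atom 7: aromatic c, 3 neighbours → 0 H
  atom 8: F (halogen, monovalent) → 0 H
  atom 9: aromatic c, 3 neighbours → 0 H
  atom 10: N, bond orders sum to 1 (valence 3) → 2 H
  atom 11: aromatic c, 2 neighbours → 1 H
Totals → C:8, H:8, F:1, N:1, O:1.

C8H8FNO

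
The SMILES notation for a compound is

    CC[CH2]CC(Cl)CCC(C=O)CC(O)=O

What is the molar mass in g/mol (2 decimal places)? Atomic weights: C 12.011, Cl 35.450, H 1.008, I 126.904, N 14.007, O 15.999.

234.72 g/mol

First, the molecular formula is C11H19ClO3 (counting implicit H from valence).
  C: 11 × 12.011 = 132.121
  Cl: 1 × 35.450 = 35.450
  H: 19 × 1.008 = 19.152
  O: 3 × 15.999 = 47.997
Sum: 11×12.011 + 1×35.450 + 19×1.008 + 3×15.999 = 234.720 → 234.72 g/mol.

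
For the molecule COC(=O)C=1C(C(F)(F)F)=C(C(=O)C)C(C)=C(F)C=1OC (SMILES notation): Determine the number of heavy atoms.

21

Every atom symbol written in the SMILES (organic subset) is one heavy atom; implicit H are not written.
Heavy atoms by element → C:13, F:4, O:4.
Total: 21.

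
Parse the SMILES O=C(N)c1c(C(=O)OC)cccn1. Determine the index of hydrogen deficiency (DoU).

6

Molecular formula: C8H8N2O3.
DoU = (2C + 2 + N − H − X) / 2, where X is the halogen count and O/S are ignored.
    = (2·8 + 2 + 2 − 8 − 0) / 2 = 12 / 2 = 6.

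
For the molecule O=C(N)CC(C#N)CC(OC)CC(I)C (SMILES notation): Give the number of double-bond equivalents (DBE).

3

Molecular formula: C10H17IN2O2.
DoU = (2C + 2 + N − H − X) / 2, where X is the halogen count and O/S are ignored.
    = (2·10 + 2 + 2 − 17 − 1) / 2 = 6 / 2 = 3.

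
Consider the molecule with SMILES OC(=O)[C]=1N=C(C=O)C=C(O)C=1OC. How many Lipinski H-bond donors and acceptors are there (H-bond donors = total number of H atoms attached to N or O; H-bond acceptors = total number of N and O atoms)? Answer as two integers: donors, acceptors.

Donors: find every N or O and count the H atoms it carries.
  atom 1 (O): bond orders sum to 1 → 1 H
  atom 3 (O): bond orders sum to 2 → 0 H
  atom 5 (N): bond orders sum to 3 → 0 H
  atom 8 (O): bond orders sum to 2 → 0 H
  atom 11 (O): bond orders sum to 1 → 1 H
  atom 13 (O): bond orders sum to 2 → 0 H
Lipinski HBD = 2.
Acceptors: N atoms = 1, O atoms = 5 → HBA = 6.

2, 6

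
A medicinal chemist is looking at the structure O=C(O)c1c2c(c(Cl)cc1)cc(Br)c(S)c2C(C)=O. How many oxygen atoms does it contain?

3

Scan the SMILES for O atoms (remember two-letter symbols like Cl and Br are single atoms).
Oxygen count: 3.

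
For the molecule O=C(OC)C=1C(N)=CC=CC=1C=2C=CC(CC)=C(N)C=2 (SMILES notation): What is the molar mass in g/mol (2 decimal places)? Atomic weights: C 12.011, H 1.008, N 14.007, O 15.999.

270.33 g/mol

First, the molecular formula is C16H18N2O2 (counting implicit H from valence).
  C: 16 × 12.011 = 192.176
  H: 18 × 1.008 = 18.144
  N: 2 × 14.007 = 28.014
  O: 2 × 15.999 = 31.998
Sum: 16×12.011 + 18×1.008 + 2×14.007 + 2×15.999 = 270.332 → 270.33 g/mol.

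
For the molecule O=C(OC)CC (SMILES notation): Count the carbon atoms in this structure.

Count every carbon token in the SMILES (each C, including those in ring-closure positions and inside branches).
Carbon count: 4.

4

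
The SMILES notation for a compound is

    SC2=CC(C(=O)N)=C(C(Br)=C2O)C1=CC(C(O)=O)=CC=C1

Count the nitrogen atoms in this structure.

Scan the SMILES for N atoms (remember two-letter symbols like Cl and Br are single atoms).
Nitrogen count: 1.

1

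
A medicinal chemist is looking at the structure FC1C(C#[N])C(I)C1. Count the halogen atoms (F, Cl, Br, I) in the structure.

2

Halogen atoms appear at heavy-atom positions 1, 7 (1×F, 1×I).
Other groups present: 1 nitrile.
Halogen count: 2.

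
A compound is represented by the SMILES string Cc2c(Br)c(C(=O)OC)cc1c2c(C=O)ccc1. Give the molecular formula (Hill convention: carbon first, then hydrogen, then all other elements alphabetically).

Walk through each heavy atom and fill implicit hydrogens from standard valence (C 4, N 3, O 2, S 2, halogen 1); for lowercase aromatic atoms, an aromatic c carries 1 H when it has two neighbours and 0 H with three, and aromatic n carries 0 H:
  atom 1: C, bond orders sum to 1 (valence 4) → 3 H
  atom 2: aromatic c, 3 neighbours → 0 H
  atom 3: aromatic c, 3 neighbours → 0 H
  atom 4: Br (halogen, monovalent) → 0 H
  atom 5: aromatic c, 3 neighbours → 0 H
  atom 6: C, bond orders sum to 4 (valence 4) → 0 H
  atom 7: O, bond orders sum to 2 (valence 2) → 0 H
  atom 8: O, bond orders sum to 2 (valence 2) → 0 H
  atom 9: C, bond orders sum to 1 (valence 4) → 3 H
  atom 10: aromatic c, 2 neighbours → 1 H
  atom 11: aromatic c, 3 neighbours → 0 H
  atom 12: aromatic c, 3 neighbours → 0 H
  atom 13: aromatic c, 3 neighbours → 0 H
  atom 14: C, bond orders sum to 3 (valence 4) → 1 H
  atom 15: O, bond orders sum to 2 (valence 2) → 0 H
  atom 16: aromatic c, 2 neighbours → 1 H
  atom 17: aromatic c, 2 neighbours → 1 H
  atom 18: aromatic c, 2 neighbours → 1 H
Totals → C:14, H:11, Br:1, O:3.

C14H11BrO3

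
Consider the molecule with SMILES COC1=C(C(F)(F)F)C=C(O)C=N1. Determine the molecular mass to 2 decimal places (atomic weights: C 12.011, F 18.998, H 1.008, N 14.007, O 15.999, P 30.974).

First, the molecular formula is C7H6F3NO2 (counting implicit H from valence).
  C: 7 × 12.011 = 84.077
  F: 3 × 18.998 = 56.994
  H: 6 × 1.008 = 6.048
  N: 1 × 14.007 = 14.007
  O: 2 × 15.999 = 31.998
Sum: 7×12.011 + 3×18.998 + 6×1.008 + 1×14.007 + 2×15.999 = 193.124 → 193.12 g/mol.

193.12 g/mol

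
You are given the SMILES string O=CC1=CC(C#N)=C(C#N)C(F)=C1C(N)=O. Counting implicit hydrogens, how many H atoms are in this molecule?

4

Walk through each heavy atom and fill implicit hydrogens from standard valence (C 4, N 3, O 2, S 2, halogen 1):
  atom 1: O, bond orders sum to 2 (valence 2) → 0 H
  atom 2: C, bond orders sum to 3 (valence 4) → 1 H
  atom 3: C, bond orders sum to 4 (valence 4) → 0 H
  atom 4: C, bond orders sum to 3 (valence 4) → 1 H
  atom 5: C, bond orders sum to 4 (valence 4) → 0 H
  atom 6: C, bond orders sum to 4 (valence 4) → 0 H
  atom 7: N, bond orders sum to 3 (valence 3) → 0 H
  atom 8: C, bond orders sum to 4 (valence 4) → 0 H
  atom 9: C, bond orders sum to 4 (valence 4) → 0 H
  atom 10: N, bond orders sum to 3 (valence 3) → 0 H
  atom 11: C, bond orders sum to 4 (valence 4) → 0 H
  atom 12: F (halogen, monovalent) → 0 H
  atom 13: C, bond orders sum to 4 (valence 4) → 0 H
  atom 14: C, bond orders sum to 4 (valence 4) → 0 H
  atom 15: N, bond orders sum to 1 (valence 3) → 2 H
  atom 16: O, bond orders sum to 2 (valence 2) → 0 H
Total hydrogens: 4.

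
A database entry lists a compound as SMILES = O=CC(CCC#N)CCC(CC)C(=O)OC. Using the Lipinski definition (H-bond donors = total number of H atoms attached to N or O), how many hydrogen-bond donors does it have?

Donors: find every N or O and count the H atoms it carries.
  atom 1 (O): bond orders sum to 2 → 0 H
  atom 7 (N): bond orders sum to 3 → 0 H
  atom 14 (O): bond orders sum to 2 → 0 H
  atom 15 (O): bond orders sum to 2 → 0 H
Lipinski HBD = 0.

0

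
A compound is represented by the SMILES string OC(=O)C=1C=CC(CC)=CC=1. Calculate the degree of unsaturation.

5

Molecular formula: C9H10O2.
DoU = (2C + 2 + N − H − X) / 2, where X is the halogen count and O/S are ignored.
    = (2·9 + 2 + 0 − 10 − 0) / 2 = 10 / 2 = 5.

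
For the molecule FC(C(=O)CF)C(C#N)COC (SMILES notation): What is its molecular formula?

C7H9F2NO2

Walk through each heavy atom and fill implicit hydrogens from standard valence (C 4, N 3, O 2, S 2, halogen 1):
  atom 1: F (halogen, monovalent) → 0 H
  atom 2: C, bond orders sum to 3 (valence 4) → 1 H
  atom 3: C, bond orders sum to 4 (valence 4) → 0 H
  atom 4: O, bond orders sum to 2 (valence 2) → 0 H
  atom 5: C, bond orders sum to 2 (valence 4) → 2 H
  atom 6: F (halogen, monovalent) → 0 H
  atom 7: C, bond orders sum to 3 (valence 4) → 1 H
  atom 8: C, bond orders sum to 4 (valence 4) → 0 H
  atom 9: N, bond orders sum to 3 (valence 3) → 0 H
  atom 10: C, bond orders sum to 2 (valence 4) → 2 H
  atom 11: O, bond orders sum to 2 (valence 2) → 0 H
  atom 12: C, bond orders sum to 1 (valence 4) → 3 H
Totals → C:7, H:9, F:2, N:1, O:2.
In Hill order: C7H9F2NO2.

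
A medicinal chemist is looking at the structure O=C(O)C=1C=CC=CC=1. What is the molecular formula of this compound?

Walk through each heavy atom and fill implicit hydrogens from standard valence (C 4, N 3, O 2, S 2, halogen 1):
  atom 1: O, bond orders sum to 2 (valence 2) → 0 H
  atom 2: C, bond orders sum to 4 (valence 4) → 0 H
  atom 3: O, bond orders sum to 1 (valence 2) → 1 H
  atom 4: C, bond orders sum to 4 (valence 4) → 0 H
  atom 5: C, bond orders sum to 3 (valence 4) → 1 H
  atom 6: C, bond orders sum to 3 (valence 4) → 1 H
  atom 7: C, bond orders sum to 3 (valence 4) → 1 H
  atom 8: C, bond orders sum to 3 (valence 4) → 1 H
  atom 9: C, bond orders sum to 3 (valence 4) → 1 H
Totals → C:7, H:6, O:2.

C7H6O2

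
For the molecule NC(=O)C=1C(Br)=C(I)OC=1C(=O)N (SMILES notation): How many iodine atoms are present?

Scan the SMILES for I atoms (remember two-letter symbols like Cl and Br are single atoms).
Iodine count: 1.

1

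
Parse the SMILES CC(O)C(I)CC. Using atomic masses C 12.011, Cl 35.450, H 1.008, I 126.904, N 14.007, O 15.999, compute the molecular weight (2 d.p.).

214.05 g/mol

First, the molecular formula is C5H11IO (counting implicit H from valence).
  C: 5 × 12.011 = 60.055
  H: 11 × 1.008 = 11.088
  I: 1 × 126.904 = 126.904
  O: 1 × 15.999 = 15.999
Sum: 5×12.011 + 11×1.008 + 1×126.904 + 1×15.999 = 214.046 → 214.05 g/mol.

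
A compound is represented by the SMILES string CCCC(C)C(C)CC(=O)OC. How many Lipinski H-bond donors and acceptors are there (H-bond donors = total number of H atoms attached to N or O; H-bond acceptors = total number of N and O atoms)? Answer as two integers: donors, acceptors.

Donors: find every N or O and count the H atoms it carries.
  atom 10 (O): bond orders sum to 2 → 0 H
  atom 11 (O): bond orders sum to 2 → 0 H
Lipinski HBD = 0.
Acceptors: N atoms = 0, O atoms = 2 → HBA = 2.

0, 2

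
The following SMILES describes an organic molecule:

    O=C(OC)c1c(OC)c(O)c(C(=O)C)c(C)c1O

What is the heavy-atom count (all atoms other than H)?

Every atom symbol written in the SMILES (organic subset) is one heavy atom; implicit H are not written.
Heavy atoms by element → C:12, O:6.
Total: 18.

18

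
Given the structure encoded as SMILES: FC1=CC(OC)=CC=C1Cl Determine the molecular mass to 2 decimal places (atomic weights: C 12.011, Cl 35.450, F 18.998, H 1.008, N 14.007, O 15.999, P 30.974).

160.57 g/mol

First, the molecular formula is C7H6ClFO (counting implicit H from valence).
  C: 7 × 12.011 = 84.077
  Cl: 1 × 35.450 = 35.450
  F: 1 × 18.998 = 18.998
  H: 6 × 1.008 = 6.048
  O: 1 × 15.999 = 15.999
Sum: 7×12.011 + 1×35.450 + 1×18.998 + 6×1.008 + 1×15.999 = 160.572 → 160.57 g/mol.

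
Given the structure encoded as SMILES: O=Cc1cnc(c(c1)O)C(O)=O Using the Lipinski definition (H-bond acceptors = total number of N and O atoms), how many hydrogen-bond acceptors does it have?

5

N atoms: 1; O atoms: 4.
Lipinski HBA = 1 + 4 = 5.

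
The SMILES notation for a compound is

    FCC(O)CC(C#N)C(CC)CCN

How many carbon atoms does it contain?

10

Count every carbon token in the SMILES (each C, including those in ring-closure positions and inside branches).
Carbon count: 10.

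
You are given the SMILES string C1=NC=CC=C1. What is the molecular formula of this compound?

C5H5N

Walk through each heavy atom and fill implicit hydrogens from standard valence (C 4, N 3, O 2, S 2, halogen 1):
  atom 1: C, bond orders sum to 3 (valence 4) → 1 H
  atom 2: N, bond orders sum to 3 (valence 3) → 0 H
  atom 3: C, bond orders sum to 3 (valence 4) → 1 H
  atom 4: C, bond orders sum to 3 (valence 4) → 1 H
  atom 5: C, bond orders sum to 3 (valence 4) → 1 H
  atom 6: C, bond orders sum to 3 (valence 4) → 1 H
Totals → C:5, H:5, N:1.
In Hill order: C5H5N.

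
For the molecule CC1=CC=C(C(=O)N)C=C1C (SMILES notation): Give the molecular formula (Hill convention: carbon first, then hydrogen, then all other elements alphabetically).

C9H11NO

Walk through each heavy atom and fill implicit hydrogens from standard valence (C 4, N 3, O 2, S 2, halogen 1):
  atom 1: C, bond orders sum to 1 (valence 4) → 3 H
  atom 2: C, bond orders sum to 4 (valence 4) → 0 H
  atom 3: C, bond orders sum to 3 (valence 4) → 1 H
  atom 4: C, bond orders sum to 3 (valence 4) → 1 H
  atom 5: C, bond orders sum to 4 (valence 4) → 0 H
  atom 6: C, bond orders sum to 4 (valence 4) → 0 H
  atom 7: O, bond orders sum to 2 (valence 2) → 0 H
  atom 8: N, bond orders sum to 1 (valence 3) → 2 H
  atom 9: C, bond orders sum to 3 (valence 4) → 1 H
  atom 10: C, bond orders sum to 4 (valence 4) → 0 H
  atom 11: C, bond orders sum to 1 (valence 4) → 3 H
Totals → C:9, H:11, N:1, O:1.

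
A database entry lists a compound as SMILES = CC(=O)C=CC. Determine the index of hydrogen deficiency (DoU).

Degree of unsaturation = (number of rings) + (number of π bonds).
Ring closures in the SMILES: 0.
π bonds: 2 double bonds (each 1 DoU) → 2 DoU from unsaturation.
Total DoU = 0 + 2 = 2.

2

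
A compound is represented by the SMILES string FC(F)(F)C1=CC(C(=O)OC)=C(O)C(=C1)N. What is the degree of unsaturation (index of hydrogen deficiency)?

Molecular formula: C9H8F3NO3.
DoU = (2C + 2 + N − H − X) / 2, where X is the halogen count and O/S are ignored.
    = (2·9 + 2 + 1 − 8 − 3) / 2 = 10 / 2 = 5.

5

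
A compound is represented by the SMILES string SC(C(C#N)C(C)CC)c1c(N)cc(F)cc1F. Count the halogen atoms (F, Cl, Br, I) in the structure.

2

Halogen atoms appear at heavy-atom positions 15, 18 (2×F).
Other groups present: 1 nitrile, 1 primary amine, 1 thiol.
Halogen count: 2.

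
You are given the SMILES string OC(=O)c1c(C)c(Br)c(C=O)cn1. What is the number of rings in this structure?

In SMILES, each pair of matching ring-closure digits denotes one ring-closing bond; the number of such bonds equals the number of independent rings.
Ring-closure bonds here: 1.

1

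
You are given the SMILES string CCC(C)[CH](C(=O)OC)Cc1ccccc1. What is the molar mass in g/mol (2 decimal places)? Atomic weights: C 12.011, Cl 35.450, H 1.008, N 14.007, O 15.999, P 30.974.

First, the molecular formula is C14H20O2 (counting implicit H from valence).
  C: 14 × 12.011 = 168.154
  H: 20 × 1.008 = 20.160
  O: 2 × 15.999 = 31.998
Sum: 14×12.011 + 20×1.008 + 2×15.999 = 220.312 → 220.31 g/mol.

220.31 g/mol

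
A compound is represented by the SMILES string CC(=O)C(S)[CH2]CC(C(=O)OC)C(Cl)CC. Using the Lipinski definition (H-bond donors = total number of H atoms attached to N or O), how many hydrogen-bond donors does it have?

Donors: find every N or O and count the H atoms it carries.
  atom 3 (O): bond orders sum to 2 → 0 H
  atom 10 (O): bond orders sum to 2 → 0 H
  atom 11 (O): bond orders sum to 2 → 0 H
Lipinski HBD = 0.

0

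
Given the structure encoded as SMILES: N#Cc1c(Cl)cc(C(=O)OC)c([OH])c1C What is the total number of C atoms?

10

Count every carbon token in the SMILES (each C, including those in ring-closure positions and inside branches).
Carbon count: 10.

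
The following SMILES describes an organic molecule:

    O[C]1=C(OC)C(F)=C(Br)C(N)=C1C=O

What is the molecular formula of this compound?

C8H7BrFNO3

Walk through each heavy atom and fill implicit hydrogens from standard valence (C 4, N 3, O 2, S 2, halogen 1):
  atom 1: O, bond orders sum to 1 (valence 2) → 1 H
  atom 2: C with explicit H count 0
  atom 3: C, bond orders sum to 4 (valence 4) → 0 H
  atom 4: O, bond orders sum to 2 (valence 2) → 0 H
  atom 5: C, bond orders sum to 1 (valence 4) → 3 H
  atom 6: C, bond orders sum to 4 (valence 4) → 0 H
  atom 7: F (halogen, monovalent) → 0 H
  atom 8: C, bond orders sum to 4 (valence 4) → 0 H
  atom 9: Br (halogen, monovalent) → 0 H
  atom 10: C, bond orders sum to 4 (valence 4) → 0 H
  atom 11: N, bond orders sum to 1 (valence 3) → 2 H
  atom 12: C, bond orders sum to 4 (valence 4) → 0 H
  atom 13: C, bond orders sum to 3 (valence 4) → 1 H
  atom 14: O, bond orders sum to 2 (valence 2) → 0 H
Totals → C:8, H:7, Br:1, F:1, N:1, O:3.
In Hill order: C8H7BrFNO3.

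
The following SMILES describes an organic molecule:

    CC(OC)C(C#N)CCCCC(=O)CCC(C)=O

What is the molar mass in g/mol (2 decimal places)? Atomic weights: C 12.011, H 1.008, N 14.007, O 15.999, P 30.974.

253.34 g/mol

First, the molecular formula is C14H23NO3 (counting implicit H from valence).
  C: 14 × 12.011 = 168.154
  H: 23 × 1.008 = 23.184
  N: 1 × 14.007 = 14.007
  O: 3 × 15.999 = 47.997
Sum: 14×12.011 + 23×1.008 + 1×14.007 + 3×15.999 = 253.342 → 253.34 g/mol.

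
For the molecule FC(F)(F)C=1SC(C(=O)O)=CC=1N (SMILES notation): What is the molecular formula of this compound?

C6H4F3NO2S

Walk through each heavy atom and fill implicit hydrogens from standard valence (C 4, N 3, O 2, S 2, halogen 1):
  atom 1: F (halogen, monovalent) → 0 H
  atom 2: C, bond orders sum to 4 (valence 4) → 0 H
  atom 3: F (halogen, monovalent) → 0 H
  atom 4: F (halogen, monovalent) → 0 H
  atom 5: C, bond orders sum to 4 (valence 4) → 0 H
  atom 6: S, bond orders sum to 2 (valence 2) → 0 H
  atom 7: C, bond orders sum to 4 (valence 4) → 0 H
  atom 8: C, bond orders sum to 4 (valence 4) → 0 H
  atom 9: O, bond orders sum to 2 (valence 2) → 0 H
  atom 10: O, bond orders sum to 1 (valence 2) → 1 H
  atom 11: C, bond orders sum to 3 (valence 4) → 1 H
  atom 12: C, bond orders sum to 4 (valence 4) → 0 H
  atom 13: N, bond orders sum to 1 (valence 3) → 2 H
Totals → C:6, H:4, F:3, N:1, O:2, S:1.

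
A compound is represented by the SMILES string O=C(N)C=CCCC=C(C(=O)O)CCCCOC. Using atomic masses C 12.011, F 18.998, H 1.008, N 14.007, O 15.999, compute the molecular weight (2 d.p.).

255.31 g/mol

First, the molecular formula is C13H21NO4 (counting implicit H from valence).
  C: 13 × 12.011 = 156.143
  H: 21 × 1.008 = 21.168
  N: 1 × 14.007 = 14.007
  O: 4 × 15.999 = 63.996
Sum: 13×12.011 + 21×1.008 + 1×14.007 + 4×15.999 = 255.314 → 255.31 g/mol.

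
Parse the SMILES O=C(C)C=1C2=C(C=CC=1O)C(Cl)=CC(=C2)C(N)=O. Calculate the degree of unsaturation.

Degree of unsaturation = (number of rings) + (number of π bonds).
Ring closures in the SMILES: 2.
π bonds: 7 double bonds (each 1 DoU) → 7 DoU from unsaturation.
Total DoU = 2 + 7 = 9.

9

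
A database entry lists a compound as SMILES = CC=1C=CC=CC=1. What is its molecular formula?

Walk through each heavy atom and fill implicit hydrogens from standard valence (C 4, N 3, O 2, S 2, halogen 1):
  atom 1: C, bond orders sum to 1 (valence 4) → 3 H
  atom 2: C, bond orders sum to 4 (valence 4) → 0 H
  atom 3: C, bond orders sum to 3 (valence 4) → 1 H
  atom 4: C, bond orders sum to 3 (valence 4) → 1 H
  atom 5: C, bond orders sum to 3 (valence 4) → 1 H
  atom 6: C, bond orders sum to 3 (valence 4) → 1 H
  atom 7: C, bond orders sum to 3 (valence 4) → 1 H
Totals → C:7, H:8.

C7H8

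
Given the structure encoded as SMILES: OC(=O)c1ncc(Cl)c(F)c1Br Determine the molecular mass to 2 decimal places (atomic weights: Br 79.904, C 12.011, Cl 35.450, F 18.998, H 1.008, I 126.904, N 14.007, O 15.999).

First, the molecular formula is C6H2BrClFNO2 (counting implicit H from valence).
  Br: 1 × 79.904 = 79.904
  C: 6 × 12.011 = 72.066
  Cl: 1 × 35.450 = 35.450
  F: 1 × 18.998 = 18.998
  H: 2 × 1.008 = 2.016
  N: 1 × 14.007 = 14.007
  O: 2 × 15.999 = 31.998
Sum: 1×79.904 + 6×12.011 + 1×35.450 + 1×18.998 + 2×1.008 + 1×14.007 + 2×15.999 = 254.439 → 254.44 g/mol.

254.44 g/mol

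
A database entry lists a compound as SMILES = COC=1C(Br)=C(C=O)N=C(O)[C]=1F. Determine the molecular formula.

C7H5BrFNO3

Walk through each heavy atom and fill implicit hydrogens from standard valence (C 4, N 3, O 2, S 2, halogen 1):
  atom 1: C, bond orders sum to 1 (valence 4) → 3 H
  atom 2: O, bond orders sum to 2 (valence 2) → 0 H
  atom 3: C, bond orders sum to 4 (valence 4) → 0 H
  atom 4: C, bond orders sum to 4 (valence 4) → 0 H
  atom 5: Br (halogen, monovalent) → 0 H
  atom 6: C, bond orders sum to 4 (valence 4) → 0 H
  atom 7: C, bond orders sum to 3 (valence 4) → 1 H
  atom 8: O, bond orders sum to 2 (valence 2) → 0 H
  atom 9: N, bond orders sum to 3 (valence 3) → 0 H
  atom 10: C, bond orders sum to 4 (valence 4) → 0 H
  atom 11: O, bond orders sum to 1 (valence 2) → 1 H
  atom 12: C with explicit H count 0
  atom 13: F (halogen, monovalent) → 0 H
Totals → C:7, H:5, Br:1, F:1, N:1, O:3.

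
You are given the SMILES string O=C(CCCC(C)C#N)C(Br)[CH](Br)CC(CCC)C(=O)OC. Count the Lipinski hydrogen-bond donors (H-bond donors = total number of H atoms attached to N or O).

Donors: find every N or O and count the H atoms it carries.
  atom 1 (O): bond orders sum to 2 → 0 H
  atom 9 (N): bond orders sum to 3 → 0 H
  atom 20 (O): bond orders sum to 2 → 0 H
  atom 21 (O): bond orders sum to 2 → 0 H
Lipinski HBD = 0.

0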